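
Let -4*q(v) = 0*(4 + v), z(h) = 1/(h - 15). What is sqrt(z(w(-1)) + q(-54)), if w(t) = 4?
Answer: I*sqrt(11)/11 ≈ 0.30151*I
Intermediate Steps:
z(h) = 1/(-15 + h)
q(v) = 0 (q(v) = -0*(4 + v) = -1/4*0 = 0)
sqrt(z(w(-1)) + q(-54)) = sqrt(1/(-15 + 4) + 0) = sqrt(1/(-11) + 0) = sqrt(-1/11 + 0) = sqrt(-1/11) = I*sqrt(11)/11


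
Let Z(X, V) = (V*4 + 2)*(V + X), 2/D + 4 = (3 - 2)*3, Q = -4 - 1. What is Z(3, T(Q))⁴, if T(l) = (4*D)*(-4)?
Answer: 428593506250000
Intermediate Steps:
Q = -5
D = -2 (D = 2/(-4 + (3 - 2)*3) = 2/(-4 + 1*3) = 2/(-4 + 3) = 2/(-1) = 2*(-1) = -2)
T(l) = 32 (T(l) = (4*(-2))*(-4) = -8*(-4) = 32)
Z(X, V) = (2 + 4*V)*(V + X) (Z(X, V) = (4*V + 2)*(V + X) = (2 + 4*V)*(V + X))
Z(3, T(Q))⁴ = (2*32 + 2*3 + 4*32² + 4*32*3)⁴ = (64 + 6 + 4*1024 + 384)⁴ = (64 + 6 + 4096 + 384)⁴ = 4550⁴ = 428593506250000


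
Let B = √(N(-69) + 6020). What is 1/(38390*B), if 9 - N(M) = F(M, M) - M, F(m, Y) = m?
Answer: √6029/231453310 ≈ 3.3547e-7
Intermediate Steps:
N(M) = 9 (N(M) = 9 - (M - M) = 9 - 1*0 = 9 + 0 = 9)
B = √6029 (B = √(9 + 6020) = √6029 ≈ 77.647)
1/(38390*B) = 1/(38390*(√6029)) = (√6029/6029)/38390 = √6029/231453310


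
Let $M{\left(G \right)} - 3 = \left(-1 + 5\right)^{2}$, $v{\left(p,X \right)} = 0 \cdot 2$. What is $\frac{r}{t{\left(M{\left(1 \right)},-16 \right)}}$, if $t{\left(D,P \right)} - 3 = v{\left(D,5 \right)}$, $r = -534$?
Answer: $-178$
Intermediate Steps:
$v{\left(p,X \right)} = 0$
$M{\left(G \right)} = 19$ ($M{\left(G \right)} = 3 + \left(-1 + 5\right)^{2} = 3 + 4^{2} = 3 + 16 = 19$)
$t{\left(D,P \right)} = 3$ ($t{\left(D,P \right)} = 3 + 0 = 3$)
$\frac{r}{t{\left(M{\left(1 \right)},-16 \right)}} = - \frac{534}{3} = \left(-534\right) \frac{1}{3} = -178$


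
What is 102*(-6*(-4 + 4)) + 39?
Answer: 39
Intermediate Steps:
102*(-6*(-4 + 4)) + 39 = 102*(-6*0) + 39 = 102*0 + 39 = 0 + 39 = 39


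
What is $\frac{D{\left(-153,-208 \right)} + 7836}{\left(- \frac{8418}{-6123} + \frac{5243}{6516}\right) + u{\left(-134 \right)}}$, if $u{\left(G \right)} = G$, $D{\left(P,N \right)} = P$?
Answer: $- \frac{102177415548}{1753102045} \approx -58.284$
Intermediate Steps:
$\frac{D{\left(-153,-208 \right)} + 7836}{\left(- \frac{8418}{-6123} + \frac{5243}{6516}\right) + u{\left(-134 \right)}} = \frac{-153 + 7836}{\left(- \frac{8418}{-6123} + \frac{5243}{6516}\right) - 134} = \frac{7683}{\left(\left(-8418\right) \left(- \frac{1}{6123}\right) + 5243 \cdot \frac{1}{6516}\right) - 134} = \frac{7683}{\left(\frac{2806}{2041} + \frac{5243}{6516}\right) - 134} = \frac{7683}{\frac{28984859}{13299156} - 134} = \frac{7683}{- \frac{1753102045}{13299156}} = 7683 \left(- \frac{13299156}{1753102045}\right) = - \frac{102177415548}{1753102045}$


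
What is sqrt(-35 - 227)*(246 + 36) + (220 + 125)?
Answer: 345 + 282*I*sqrt(262) ≈ 345.0 + 4564.6*I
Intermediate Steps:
sqrt(-35 - 227)*(246 + 36) + (220 + 125) = sqrt(-262)*282 + 345 = (I*sqrt(262))*282 + 345 = 282*I*sqrt(262) + 345 = 345 + 282*I*sqrt(262)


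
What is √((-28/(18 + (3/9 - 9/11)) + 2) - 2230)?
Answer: I*√644354/17 ≈ 47.219*I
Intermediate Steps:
√((-28/(18 + (3/9 - 9/11)) + 2) - 2230) = √((-28/(18 + (3*(⅑) - 9*1/11)) + 2) - 2230) = √((-28/(18 + (⅓ - 9/11)) + 2) - 2230) = √((-28/(18 - 16/33) + 2) - 2230) = √((-28/578/33 + 2) - 2230) = √((-28*33/578 + 2) - 2230) = √((-462/289 + 2) - 2230) = √(116/289 - 2230) = √(-644354/289) = I*√644354/17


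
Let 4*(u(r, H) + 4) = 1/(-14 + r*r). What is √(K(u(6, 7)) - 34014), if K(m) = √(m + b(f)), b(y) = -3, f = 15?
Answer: √(-16462776 + 11*I*√13530)/22 ≈ 0.007167 + 184.43*I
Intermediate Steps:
u(r, H) = -4 + 1/(4*(-14 + r²)) (u(r, H) = -4 + 1/(4*(-14 + r*r)) = -4 + 1/(4*(-14 + r²)))
K(m) = √(-3 + m) (K(m) = √(m - 3) = √(-3 + m))
√(K(u(6, 7)) - 34014) = √(√(-3 + (225 - 16*6²)/(4*(-14 + 6²))) - 34014) = √(√(-3 + (225 - 16*36)/(4*(-14 + 36))) - 34014) = √(√(-3 + (¼)*(225 - 576)/22) - 34014) = √(√(-3 + (¼)*(1/22)*(-351)) - 34014) = √(√(-3 - 351/88) - 34014) = √(√(-615/88) - 34014) = √(I*√13530/44 - 34014) = √(-34014 + I*√13530/44)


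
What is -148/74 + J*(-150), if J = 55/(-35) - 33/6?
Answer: 7411/7 ≈ 1058.7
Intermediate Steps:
J = -99/14 (J = 55*(-1/35) - 33*⅙ = -11/7 - 11/2 = -99/14 ≈ -7.0714)
-148/74 + J*(-150) = -148/74 - 99/14*(-150) = -148*1/74 + 7425/7 = -2 + 7425/7 = 7411/7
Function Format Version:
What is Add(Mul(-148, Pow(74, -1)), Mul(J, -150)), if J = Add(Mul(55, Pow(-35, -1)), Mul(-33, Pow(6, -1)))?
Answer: Rational(7411, 7) ≈ 1058.7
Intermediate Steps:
J = Rational(-99, 14) (J = Add(Mul(55, Rational(-1, 35)), Mul(-33, Rational(1, 6))) = Add(Rational(-11, 7), Rational(-11, 2)) = Rational(-99, 14) ≈ -7.0714)
Add(Mul(-148, Pow(74, -1)), Mul(J, -150)) = Add(Mul(-148, Pow(74, -1)), Mul(Rational(-99, 14), -150)) = Add(Mul(-148, Rational(1, 74)), Rational(7425, 7)) = Add(-2, Rational(7425, 7)) = Rational(7411, 7)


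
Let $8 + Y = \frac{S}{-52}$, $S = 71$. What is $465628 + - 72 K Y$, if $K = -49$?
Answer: $\frac{5623630}{13} \approx 4.3259 \cdot 10^{5}$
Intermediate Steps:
$Y = - \frac{487}{52}$ ($Y = -8 + \frac{71}{-52} = -8 + 71 \left(- \frac{1}{52}\right) = -8 - \frac{71}{52} = - \frac{487}{52} \approx -9.3654$)
$465628 + - 72 K Y = 465628 + \left(-72\right) \left(-49\right) \left(- \frac{487}{52}\right) = 465628 + 3528 \left(- \frac{487}{52}\right) = 465628 - \frac{429534}{13} = \frac{5623630}{13}$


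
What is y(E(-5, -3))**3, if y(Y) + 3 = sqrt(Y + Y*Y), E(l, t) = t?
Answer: -81 + 33*sqrt(6) ≈ -0.16684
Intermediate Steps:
y(Y) = -3 + sqrt(Y + Y**2) (y(Y) = -3 + sqrt(Y + Y*Y) = -3 + sqrt(Y + Y**2))
y(E(-5, -3))**3 = (-3 + sqrt(-3*(1 - 3)))**3 = (-3 + sqrt(-3*(-2)))**3 = (-3 + sqrt(6))**3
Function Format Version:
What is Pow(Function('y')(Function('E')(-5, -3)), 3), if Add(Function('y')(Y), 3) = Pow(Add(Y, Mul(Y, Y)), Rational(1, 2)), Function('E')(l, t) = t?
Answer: Add(-81, Mul(33, Pow(6, Rational(1, 2)))) ≈ -0.16684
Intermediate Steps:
Function('y')(Y) = Add(-3, Pow(Add(Y, Pow(Y, 2)), Rational(1, 2))) (Function('y')(Y) = Add(-3, Pow(Add(Y, Mul(Y, Y)), Rational(1, 2))) = Add(-3, Pow(Add(Y, Pow(Y, 2)), Rational(1, 2))))
Pow(Function('y')(Function('E')(-5, -3)), 3) = Pow(Add(-3, Pow(Mul(-3, Add(1, -3)), Rational(1, 2))), 3) = Pow(Add(-3, Pow(Mul(-3, -2), Rational(1, 2))), 3) = Pow(Add(-3, Pow(6, Rational(1, 2))), 3)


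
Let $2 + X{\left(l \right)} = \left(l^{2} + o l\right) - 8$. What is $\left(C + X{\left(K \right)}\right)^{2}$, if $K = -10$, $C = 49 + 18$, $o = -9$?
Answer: $61009$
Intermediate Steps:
$C = 67$
$X{\left(l \right)} = -10 + l^{2} - 9 l$ ($X{\left(l \right)} = -2 - \left(8 - l^{2} + 9 l\right) = -10 + l^{2} - 9 l$)
$\left(C + X{\left(K \right)}\right)^{2} = \left(67 - \left(-80 - 100\right)\right)^{2} = \left(67 + \left(-10 + 100 + 90\right)\right)^{2} = \left(67 + 180\right)^{2} = 247^{2} = 61009$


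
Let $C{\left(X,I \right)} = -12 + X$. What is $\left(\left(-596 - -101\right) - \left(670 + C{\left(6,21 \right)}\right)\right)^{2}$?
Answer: $1343281$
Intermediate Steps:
$\left(\left(-596 - -101\right) - \left(670 + C{\left(6,21 \right)}\right)\right)^{2} = \left(\left(-596 - -101\right) - 664\right)^{2} = \left(\left(-596 + 101\right) - 664\right)^{2} = \left(-495 + \left(-670 + 6\right)\right)^{2} = \left(-495 - 664\right)^{2} = \left(-1159\right)^{2} = 1343281$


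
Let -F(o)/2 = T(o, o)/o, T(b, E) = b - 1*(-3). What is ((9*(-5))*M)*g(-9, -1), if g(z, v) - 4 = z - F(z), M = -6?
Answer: -990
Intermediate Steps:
T(b, E) = 3 + b (T(b, E) = b + 3 = 3 + b)
F(o) = -2*(3 + o)/o
g(z, v) = 6 + z + 6/z (g(z, v) = 4 + (z - (-2 - 6/z)) = 4 + (z + (2 + 6/z)) = 4 + (2 + z + 6/z) = 6 + z + 6/z)
((9*(-5))*M)*g(-9, -1) = ((9*(-5))*(-6))*(6 - 9 + 6/(-9)) = (-45*(-6))*(6 - 9 + 6*(-⅑)) = 270*(6 - 9 - ⅔) = 270*(-11/3) = -990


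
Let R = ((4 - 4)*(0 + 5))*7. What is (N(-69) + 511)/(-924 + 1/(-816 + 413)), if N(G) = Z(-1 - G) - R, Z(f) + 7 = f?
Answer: -230516/372373 ≈ -0.61905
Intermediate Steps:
Z(f) = -7 + f
R = 0 (R = (0*5)*7 = 0*7 = 0)
N(G) = -8 - G (N(G) = (-7 + (-1 - G)) - 1*0 = (-8 - G) + 0 = -8 - G)
(N(-69) + 511)/(-924 + 1/(-816 + 413)) = ((-8 - 1*(-69)) + 511)/(-924 + 1/(-816 + 413)) = ((-8 + 69) + 511)/(-924 + 1/(-403)) = (61 + 511)/(-924 - 1/403) = 572/(-372373/403) = 572*(-403/372373) = -230516/372373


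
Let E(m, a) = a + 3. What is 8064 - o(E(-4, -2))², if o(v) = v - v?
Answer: 8064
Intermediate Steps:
E(m, a) = 3 + a
o(v) = 0
8064 - o(E(-4, -2))² = 8064 - 1*0² = 8064 - 1*0 = 8064 + 0 = 8064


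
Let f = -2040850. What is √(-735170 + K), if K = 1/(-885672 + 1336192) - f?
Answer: 9*√817937071902230/225260 ≈ 1142.7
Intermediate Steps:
K = 919443742001/450520 (K = 1/(-885672 + 1336192) - 1*(-2040850) = 1/450520 + 2040850 = 919443742001/450520 ≈ 2.0409e+6)
√(-735170 + K) = √(-735170 + 919443742001/450520) = √(588234953601/450520) = 9*√817937071902230/225260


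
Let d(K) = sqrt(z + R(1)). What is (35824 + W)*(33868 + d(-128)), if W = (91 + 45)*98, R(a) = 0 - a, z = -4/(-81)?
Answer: 1664679936 + 16384*I*sqrt(77)/3 ≈ 1.6647e+9 + 47923.0*I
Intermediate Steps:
z = 4/81 (z = -4*(-1/81) = 4/81 ≈ 0.049383)
R(a) = -a
W = 13328 (W = 136*98 = 13328)
d(K) = I*sqrt(77)/9 (d(K) = sqrt(4/81 - 1*1) = sqrt(4/81 - 1) = sqrt(-77/81) = I*sqrt(77)/9)
(35824 + W)*(33868 + d(-128)) = (35824 + 13328)*(33868 + I*sqrt(77)/9) = 49152*(33868 + I*sqrt(77)/9) = 1664679936 + 16384*I*sqrt(77)/3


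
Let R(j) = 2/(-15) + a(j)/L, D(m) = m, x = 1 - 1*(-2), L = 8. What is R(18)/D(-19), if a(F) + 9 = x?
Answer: 53/1140 ≈ 0.046491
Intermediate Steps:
x = 3 (x = 1 + 2 = 3)
a(F) = -6 (a(F) = -9 + 3 = -6)
R(j) = -53/60 (R(j) = 2/(-15) - 6/8 = 2*(-1/15) - 6*⅛ = -2/15 - ¾ = -53/60)
R(18)/D(-19) = -53/60/(-19) = -53/60*(-1/19) = 53/1140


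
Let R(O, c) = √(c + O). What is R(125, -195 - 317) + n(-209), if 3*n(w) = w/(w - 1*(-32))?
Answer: 209/531 + 3*I*√43 ≈ 0.3936 + 19.672*I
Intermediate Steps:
R(O, c) = √(O + c)
n(w) = w/(3*(32 + w)) (n(w) = (w/(w - 1*(-32)))/3 = (w/(w + 32))/3 = (w/(32 + w))/3 = w/(3*(32 + w)))
R(125, -195 - 317) + n(-209) = √(125 + (-195 - 317)) + (⅓)*(-209)/(32 - 209) = √(125 - 512) + (⅓)*(-209)/(-177) = √(-387) + (⅓)*(-209)*(-1/177) = 3*I*√43 + 209/531 = 209/531 + 3*I*√43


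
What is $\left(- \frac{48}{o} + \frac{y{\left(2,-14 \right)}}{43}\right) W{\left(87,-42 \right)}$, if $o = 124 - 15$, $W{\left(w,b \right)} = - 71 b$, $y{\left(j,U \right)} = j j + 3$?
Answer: $- \frac{3879582}{4687} \approx -827.73$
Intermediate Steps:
$y{\left(j,U \right)} = 3 + j^{2}$ ($y{\left(j,U \right)} = j^{2} + 3 = 3 + j^{2}$)
$o = 109$
$\left(- \frac{48}{o} + \frac{y{\left(2,-14 \right)}}{43}\right) W{\left(87,-42 \right)} = \left(- \frac{48}{109} + \frac{3 + 2^{2}}{43}\right) \left(\left(-71\right) \left(-42\right)\right) = \left(\left(-48\right) \frac{1}{109} + \left(3 + 4\right) \frac{1}{43}\right) 2982 = \left(- \frac{48}{109} + 7 \cdot \frac{1}{43}\right) 2982 = \left(- \frac{48}{109} + \frac{7}{43}\right) 2982 = \left(- \frac{1301}{4687}\right) 2982 = - \frac{3879582}{4687}$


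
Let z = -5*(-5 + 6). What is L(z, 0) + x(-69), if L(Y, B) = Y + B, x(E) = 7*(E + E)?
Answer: -971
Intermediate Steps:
x(E) = 14*E (x(E) = 7*(2*E) = 14*E)
z = -5 (z = -5*1 = -5)
L(Y, B) = B + Y
L(z, 0) + x(-69) = (0 - 5) + 14*(-69) = -5 - 966 = -971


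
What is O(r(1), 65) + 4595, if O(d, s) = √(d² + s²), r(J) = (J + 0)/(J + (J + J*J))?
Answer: 4595 + √38026/3 ≈ 4660.0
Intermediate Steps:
r(J) = J/(J² + 2*J) (r(J) = J/(J + (J + J²)) = J/(J² + 2*J))
O(r(1), 65) + 4595 = √((1/(2 + 1))² + 65²) + 4595 = √((1/3)² + 4225) + 4595 = √((⅓)² + 4225) + 4595 = √(⅑ + 4225) + 4595 = √(38026/9) + 4595 = √38026/3 + 4595 = 4595 + √38026/3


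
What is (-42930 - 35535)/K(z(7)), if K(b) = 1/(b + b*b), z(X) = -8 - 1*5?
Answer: -12240540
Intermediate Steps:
z(X) = -13 (z(X) = -8 - 5 = -13)
K(b) = 1/(b + b**2)
(-42930 - 35535)/K(z(7)) = (-42930 - 35535)/((1/((-13)*(1 - 13)))) = -78465/((-1/13/(-12))) = -78465/((-1/13*(-1/12))) = -78465/1/156 = -78465*156 = -12240540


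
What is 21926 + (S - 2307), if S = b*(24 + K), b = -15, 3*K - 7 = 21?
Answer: 19119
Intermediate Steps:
K = 28/3 (K = 7/3 + (1/3)*21 = 7/3 + 7 = 28/3 ≈ 9.3333)
S = -500 (S = -15*(24 + 28/3) = -15*100/3 = -500)
21926 + (S - 2307) = 21926 + (-500 - 2307) = 21926 - 2807 = 19119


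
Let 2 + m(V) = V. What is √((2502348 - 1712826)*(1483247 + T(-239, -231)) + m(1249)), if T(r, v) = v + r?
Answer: √1170685063841 ≈ 1.0820e+6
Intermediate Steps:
T(r, v) = r + v
m(V) = -2 + V
√((2502348 - 1712826)*(1483247 + T(-239, -231)) + m(1249)) = √((2502348 - 1712826)*(1483247 + (-239 - 231)) + (-2 + 1249)) = √(789522*(1483247 - 470) + 1247) = √(789522*1482777 + 1247) = √(1170685062594 + 1247) = √1170685063841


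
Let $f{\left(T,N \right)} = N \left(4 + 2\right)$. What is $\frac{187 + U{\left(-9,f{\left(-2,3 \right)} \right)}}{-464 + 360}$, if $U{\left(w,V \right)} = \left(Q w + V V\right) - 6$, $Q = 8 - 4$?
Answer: $- \frac{469}{104} \approx -4.5096$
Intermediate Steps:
$Q = 4$ ($Q = 8 - 4 = 4$)
$f{\left(T,N \right)} = 6 N$ ($f{\left(T,N \right)} = N 6 = 6 N$)
$U{\left(w,V \right)} = -6 + V^{2} + 4 w$ ($U{\left(w,V \right)} = \left(4 w + V V\right) - 6 = \left(4 w + V^{2}\right) - 6 = \left(V^{2} + 4 w\right) - 6 = -6 + V^{2} + 4 w$)
$\frac{187 + U{\left(-9,f{\left(-2,3 \right)} \right)}}{-464 + 360} = \frac{187 + \left(-6 + \left(6 \cdot 3\right)^{2} + 4 \left(-9\right)\right)}{-464 + 360} = \frac{187 - \left(42 - 324\right)}{-104} = \left(187 - -282\right) \left(- \frac{1}{104}\right) = \left(187 + 282\right) \left(- \frac{1}{104}\right) = 469 \left(- \frac{1}{104}\right) = - \frac{469}{104}$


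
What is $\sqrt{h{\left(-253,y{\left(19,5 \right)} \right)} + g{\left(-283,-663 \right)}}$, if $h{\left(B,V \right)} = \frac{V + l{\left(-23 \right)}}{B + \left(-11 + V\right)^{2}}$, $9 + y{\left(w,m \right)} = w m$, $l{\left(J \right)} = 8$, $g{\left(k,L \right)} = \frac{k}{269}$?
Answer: $\frac{21 i \sqrt{1224695130}}{722534} \approx 1.0171 i$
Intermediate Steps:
$g{\left(k,L \right)} = \frac{k}{269}$ ($g{\left(k,L \right)} = k \frac{1}{269} = \frac{k}{269}$)
$y{\left(w,m \right)} = -9 + m w$ ($y{\left(w,m \right)} = -9 + w m = -9 + m w$)
$h{\left(B,V \right)} = \frac{8 + V}{B + \left(-11 + V\right)^{2}}$ ($h{\left(B,V \right)} = \frac{V + 8}{B + \left(-11 + V\right)^{2}} = \frac{8 + V}{B + \left(-11 + V\right)^{2}}$)
$\sqrt{h{\left(-253,y{\left(19,5 \right)} \right)} + g{\left(-283,-663 \right)}} = \sqrt{\frac{8 + \left(-9 + 5 \cdot 19\right)}{-253 + \left(-11 + \left(-9 + 5 \cdot 19\right)\right)^{2}} + \frac{1}{269} \left(-283\right)} = \sqrt{\frac{8 + \left(-9 + 95\right)}{-253 + \left(-11 + \left(-9 + 95\right)\right)^{2}} - \frac{283}{269}} = \sqrt{\frac{8 + 86}{-253 + \left(-11 + 86\right)^{2}} - \frac{283}{269}} = \sqrt{\frac{1}{-253 + 75^{2}} \cdot 94 - \frac{283}{269}} = \sqrt{\frac{1}{-253 + 5625} \cdot 94 - \frac{283}{269}} = \sqrt{\frac{1}{5372} \cdot 94 - \frac{283}{269}} = \sqrt{\frac{47}{2686} - \frac{283}{269}} = \sqrt{- \frac{747495}{722534}} = \frac{21 i \sqrt{1224695130}}{722534}$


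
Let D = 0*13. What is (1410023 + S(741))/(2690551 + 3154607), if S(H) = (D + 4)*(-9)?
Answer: 1409987/5845158 ≈ 0.24122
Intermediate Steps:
D = 0
S(H) = -36 (S(H) = (0 + 4)*(-9) = 4*(-9) = -36)
(1410023 + S(741))/(2690551 + 3154607) = (1410023 - 36)/(2690551 + 3154607) = 1409987/5845158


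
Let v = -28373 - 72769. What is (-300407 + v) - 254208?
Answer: -655757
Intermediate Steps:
v = -101142
(-300407 + v) - 254208 = (-300407 - 101142) - 254208 = -401549 - 254208 = -655757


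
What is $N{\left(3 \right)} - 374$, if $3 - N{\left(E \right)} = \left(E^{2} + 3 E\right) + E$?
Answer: $-392$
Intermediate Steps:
$N{\left(E \right)} = 3 - E^{2} - 4 E$ ($N{\left(E \right)} = 3 - \left(\left(E^{2} + 3 E\right) + E\right) = 3 - \left(E^{2} + 4 E\right) = 3 - E^{2} - 4 E$)
$N{\left(3 \right)} - 374 = \left(3 - 3^{2} - 12\right) - 374 = \left(3 - 9 - 12\right) - 374 = -18 - 374 = -392$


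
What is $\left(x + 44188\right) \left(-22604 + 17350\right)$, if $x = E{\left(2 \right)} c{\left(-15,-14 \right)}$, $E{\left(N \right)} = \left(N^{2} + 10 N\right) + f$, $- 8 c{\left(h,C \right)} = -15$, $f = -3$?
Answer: $- \frac{929482513}{4} \approx -2.3237 \cdot 10^{8}$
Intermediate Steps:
$c{\left(h,C \right)} = \frac{15}{8}$ ($c{\left(h,C \right)} = \left(- \frac{1}{8}\right) \left(-15\right) = \frac{15}{8}$)
$E{\left(N \right)} = -3 + N^{2} + 10 N$ ($E{\left(N \right)} = \left(N^{2} + 10 N\right) - 3 = -3 + N^{2} + 10 N$)
$x = \frac{315}{8}$ ($x = \left(-3 + 2^{2} + 10 \cdot 2\right) \frac{15}{8} = \left(-3 + 4 + 20\right) \frac{15}{8} = 21 \cdot \frac{15}{8} = \frac{315}{8} \approx 39.375$)
$\left(x + 44188\right) \left(-22604 + 17350\right) = \left(\frac{315}{8} + 44188\right) \left(-22604 + 17350\right) = \frac{353819}{8} \left(-5254\right) = - \frac{929482513}{4}$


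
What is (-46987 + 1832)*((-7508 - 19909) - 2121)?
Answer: 1333788390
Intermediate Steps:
(-46987 + 1832)*((-7508 - 19909) - 2121) = -45155*(-27417 - 2121) = -45155*(-29538) = 1333788390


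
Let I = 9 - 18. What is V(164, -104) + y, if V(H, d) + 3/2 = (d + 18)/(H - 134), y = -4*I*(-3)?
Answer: -3371/30 ≈ -112.37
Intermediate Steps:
I = -9
y = -108 (y = -4*(-9)*(-3) = 36*(-3) = -108)
V(H, d) = -3/2 + (18 + d)/(-134 + H) (V(H, d) = -3/2 + (d + 18)/(H - 134) = -3/2 + (18 + d)/(-134 + H))
V(164, -104) + y = (219 - 104 - 3/2*164)/(-134 + 164) - 108 = (219 - 104 - 246)/30 - 108 = (1/30)*(-131) - 108 = -131/30 - 108 = -3371/30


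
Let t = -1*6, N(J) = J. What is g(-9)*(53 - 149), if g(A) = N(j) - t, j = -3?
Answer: -288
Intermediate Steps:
t = -6
g(A) = 3 (g(A) = -3 - 1*(-6) = -3 + 6 = 3)
g(-9)*(53 - 149) = 3*(53 - 149) = 3*(-96) = -288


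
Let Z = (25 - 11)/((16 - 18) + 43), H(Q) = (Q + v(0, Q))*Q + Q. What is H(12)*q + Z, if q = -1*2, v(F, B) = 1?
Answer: -13762/41 ≈ -335.66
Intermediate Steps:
H(Q) = Q + Q*(1 + Q) (H(Q) = (Q + 1)*Q + Q = (1 + Q)*Q + Q = Q*(1 + Q) + Q = Q + Q*(1 + Q))
q = -2
Z = 14/41 (Z = 14/(-2 + 43) = 14/41 ≈ 0.34146)
H(12)*q + Z = (12*(2 + 12))*(-2) + 14/41 = (12*14)*(-2) + 14/41 = 168*(-2) + 14/41 = -336 + 14/41 = -13762/41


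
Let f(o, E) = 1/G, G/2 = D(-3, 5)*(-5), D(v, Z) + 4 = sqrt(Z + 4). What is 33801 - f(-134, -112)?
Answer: 338009/10 ≈ 33801.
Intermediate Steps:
D(v, Z) = -4 + sqrt(4 + Z) (D(v, Z) = -4 + sqrt(Z + 4) = -4 + sqrt(4 + Z))
G = 10 (G = 2*((-4 + sqrt(4 + 5))*(-5)) = 2*((-4 + sqrt(9))*(-5)) = 2*((-4 + 3)*(-5)) = 2*(-1*(-5)) = 2*5 = 10)
f(o, E) = 1/10
33801 - f(-134, -112) = 33801 - 1*1/10 = 33801 - 1/10 = 338009/10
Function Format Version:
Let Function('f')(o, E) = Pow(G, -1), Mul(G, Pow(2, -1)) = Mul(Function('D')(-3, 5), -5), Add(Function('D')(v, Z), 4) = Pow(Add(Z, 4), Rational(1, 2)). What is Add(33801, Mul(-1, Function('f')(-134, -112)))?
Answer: Rational(338009, 10) ≈ 33801.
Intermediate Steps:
Function('D')(v, Z) = Add(-4, Pow(Add(4, Z), Rational(1, 2))) (Function('D')(v, Z) = Add(-4, Pow(Add(Z, 4), Rational(1, 2))) = Add(-4, Pow(Add(4, Z), Rational(1, 2))))
G = 10 (G = Mul(2, Mul(Add(-4, Pow(Add(4, 5), Rational(1, 2))), -5)) = Mul(2, Mul(Add(-4, Pow(9, Rational(1, 2))), -5)) = Mul(2, Mul(Add(-4, 3), -5)) = Mul(2, Mul(-1, -5)) = Mul(2, 5) = 10)
Function('f')(o, E) = Rational(1, 10) (Function('f')(o, E) = Pow(10, -1) = Rational(1, 10))
Add(33801, Mul(-1, Function('f')(-134, -112))) = Add(33801, Mul(-1, Rational(1, 10))) = Add(33801, Rational(-1, 10)) = Rational(338009, 10)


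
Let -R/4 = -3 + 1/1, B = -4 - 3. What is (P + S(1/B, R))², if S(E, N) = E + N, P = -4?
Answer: 729/49 ≈ 14.878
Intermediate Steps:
B = -7
R = 8 (R = -4*(-3 + 1/1) = -4*(-3 + 1) = -4*(-2) = 8)
(P + S(1/B, R))² = (-4 + (1/(-7) + 8))² = (-4 + (-⅐ + 8))² = (-4 + 55/7)² = (27/7)² = 729/49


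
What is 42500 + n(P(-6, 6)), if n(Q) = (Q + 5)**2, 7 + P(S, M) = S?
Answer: 42564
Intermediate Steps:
P(S, M) = -7 + S
n(Q) = (5 + Q)**2
42500 + n(P(-6, 6)) = 42500 + (5 + (-7 - 6))**2 = 42500 + (5 - 13)**2 = 42500 + (-8)**2 = 42500 + 64 = 42564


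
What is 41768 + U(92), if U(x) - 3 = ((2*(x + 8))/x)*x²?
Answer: 60171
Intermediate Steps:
U(x) = 3 + x*(16 + 2*x) (U(x) = 3 + ((2*(x + 8))/x)*x² = 3 + ((2*(8 + x))/x)*x² = 3 + ((16 + 2*x)/x)*x² = 3 + x*(16 + 2*x))
41768 + U(92) = 41768 + (3 + 2*92² + 16*92) = 41768 + (3 + 2*8464 + 1472) = 41768 + (3 + 16928 + 1472) = 41768 + 18403 = 60171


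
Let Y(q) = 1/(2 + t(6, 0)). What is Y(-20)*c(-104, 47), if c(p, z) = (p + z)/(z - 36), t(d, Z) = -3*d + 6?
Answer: 57/110 ≈ 0.51818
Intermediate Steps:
t(d, Z) = 6 - 3*d
c(p, z) = (p + z)/(-36 + z)
Y(q) = -⅒ (Y(q) = 1/(2 + (6 - 3*6)) = 1/(2 + (6 - 18)) = 1/(2 - 12) = 1/(-10) = -⅒)
Y(-20)*c(-104, 47) = -(-104 + 47)/(10*(-36 + 47)) = -(-57)/(10*11) = -(-57)/110 = -⅒*(-57/11) = 57/110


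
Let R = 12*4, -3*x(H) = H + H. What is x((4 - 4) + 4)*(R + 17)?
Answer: -520/3 ≈ -173.33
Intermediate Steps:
x(H) = -2*H/3 (x(H) = -(H + H)/3 = -2*H/3)
R = 48
x((4 - 4) + 4)*(R + 17) = (-2*((4 - 4) + 4)/3)*(48 + 17) = -2*(0 + 4)/3*65 = -⅔*4*65 = -8/3*65 = -520/3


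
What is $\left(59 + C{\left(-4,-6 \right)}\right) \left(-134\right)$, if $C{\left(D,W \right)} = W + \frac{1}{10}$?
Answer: $- \frac{35577}{5} \approx -7115.4$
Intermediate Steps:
$C{\left(D,W \right)} = \frac{1}{10} + W$ ($C{\left(D,W \right)} = W + \frac{1}{10} = \frac{1}{10} + W$)
$\left(59 + C{\left(-4,-6 \right)}\right) \left(-134\right) = \left(59 + \left(\frac{1}{10} - 6\right)\right) \left(-134\right) = \left(59 - \frac{59}{10}\right) \left(-134\right) = \frac{531}{10} \left(-134\right) = - \frac{35577}{5}$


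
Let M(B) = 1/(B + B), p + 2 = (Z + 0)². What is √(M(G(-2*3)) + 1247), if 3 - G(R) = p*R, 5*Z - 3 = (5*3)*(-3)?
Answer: √59473024042/6906 ≈ 35.313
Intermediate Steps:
Z = -42/5 (Z = ⅗ + ((5*3)*(-3))/5 = ⅗ + (15*(-3))/5 = ⅗ + (⅕)*(-45) = ⅗ - 9 = -42/5 ≈ -8.4000)
p = 1714/25 (p = -2 + (-42/5 + 0)² = -2 + (-42/5)² = -2 + 1764/25 = 1714/25 ≈ 68.560)
G(R) = 3 - 1714*R/25
M(B) = 1/(2*B)
√(M(G(-2*3)) + 1247) = √(1/(2*(3 - (-3428)*3/25)) + 1247) = √(1/(2*(3 - 1714/25*(-6))) + 1247) = √(1/(2*(3 + 10284/25)) + 1247) = √(1/(2*(10359/25)) + 1247) = √((½)*(25/10359) + 1247) = √(25/20718 + 1247) = √(25835371/20718) = √59473024042/6906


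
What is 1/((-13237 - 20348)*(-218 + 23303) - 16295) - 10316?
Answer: -7998263222321/775326020 ≈ -10316.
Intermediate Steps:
1/((-13237 - 20348)*(-218 + 23303) - 16295) - 10316 = 1/(-33585*23085 - 16295) - 10316 = 1/(-775309725 - 16295) - 10316 = 1/(-775326020) - 10316 = -1/775326020 - 10316 = -7998263222321/775326020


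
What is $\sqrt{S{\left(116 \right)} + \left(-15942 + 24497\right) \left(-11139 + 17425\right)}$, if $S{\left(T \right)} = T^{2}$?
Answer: $\sqrt{53790186} \approx 7334.2$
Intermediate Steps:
$\sqrt{S{\left(116 \right)} + \left(-15942 + 24497\right) \left(-11139 + 17425\right)} = \sqrt{116^{2} + \left(-15942 + 24497\right) \left(-11139 + 17425\right)} = \sqrt{13456 + 8555 \cdot 6286} = \sqrt{13456 + 53776730} = \sqrt{53790186}$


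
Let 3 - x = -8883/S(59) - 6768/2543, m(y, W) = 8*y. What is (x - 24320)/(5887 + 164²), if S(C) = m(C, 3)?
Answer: -29161813867/39349303768 ≈ -0.74110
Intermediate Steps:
S(C) = 8*C
x = 29384853/1200296 (x = 3 - (-8883/(8*59) - 6768/2543) = 3 - (-8883/472 - 6768*1/2543) = 3 - (-8883*1/472 - 6768/2543) = 3 - (-8883/472 - 6768/2543) = 3 - 1*(-25783965/1200296) = 3 + 25783965/1200296 = 29384853/1200296 ≈ 24.481)
(x - 24320)/(5887 + 164²) = (29384853/1200296 - 24320)/(5887 + 164²) = -29161813867/(1200296*(5887 + 26896)) = -29161813867/1200296/32783 = -29161813867/1200296*1/32783 = -29161813867/39349303768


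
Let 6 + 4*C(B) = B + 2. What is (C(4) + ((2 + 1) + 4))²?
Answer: 49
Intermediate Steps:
C(B) = -1 + B/4 (C(B) = -3/2 + (B + 2)/4 = -3/2 + (2 + B)/4 = -3/2 + (½ + B/4) = -1 + B/4)
(C(4) + ((2 + 1) + 4))² = ((-1 + (¼)*4) + ((2 + 1) + 4))² = ((-1 + 1) + (3 + 4))² = (0 + 7)² = 7² = 49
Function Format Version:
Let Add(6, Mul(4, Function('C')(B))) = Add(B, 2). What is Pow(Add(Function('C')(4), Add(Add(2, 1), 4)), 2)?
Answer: 49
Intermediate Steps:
Function('C')(B) = Add(-1, Mul(Rational(1, 4), B)) (Function('C')(B) = Add(Rational(-3, 2), Mul(Rational(1, 4), Add(B, 2))) = Add(Rational(-3, 2), Mul(Rational(1, 4), Add(2, B))) = Add(Rational(-3, 2), Add(Rational(1, 2), Mul(Rational(1, 4), B))) = Add(-1, Mul(Rational(1, 4), B)))
Pow(Add(Function('C')(4), Add(Add(2, 1), 4)), 2) = Pow(Add(Add(-1, Mul(Rational(1, 4), 4)), Add(Add(2, 1), 4)), 2) = Pow(Add(Add(-1, 1), Add(3, 4)), 2) = Pow(Add(0, 7), 2) = Pow(7, 2) = 49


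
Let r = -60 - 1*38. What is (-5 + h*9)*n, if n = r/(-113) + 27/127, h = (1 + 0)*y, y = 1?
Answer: 61988/14351 ≈ 4.3194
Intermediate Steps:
h = 1 (h = (1 + 0)*1 = 1*1 = 1)
r = -98 (r = -60 - 38 = -98)
n = 15497/14351 (n = -98/(-113) + 27/127 = -98*(-1/113) + 27*(1/127) = 98/113 + 27/127 = 15497/14351 ≈ 1.0799)
(-5 + h*9)*n = (-5 + 1*9)*(15497/14351) = (-5 + 9)*(15497/14351) = 4*(15497/14351) = 61988/14351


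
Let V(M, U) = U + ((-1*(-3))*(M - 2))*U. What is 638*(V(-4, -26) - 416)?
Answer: 16588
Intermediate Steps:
V(M, U) = U + U*(-6 + 3*M) (V(M, U) = U + (3*(-2 + M))*U = U + (-6 + 3*M)*U = U + U*(-6 + 3*M))
638*(V(-4, -26) - 416) = 638*(-26*(-5 + 3*(-4)) - 416) = 638*(-26*(-5 - 12) - 416) = 638*(-26*(-17) - 416) = 638*(442 - 416) = 638*26 = 16588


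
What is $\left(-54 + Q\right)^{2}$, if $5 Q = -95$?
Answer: $5329$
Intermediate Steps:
$Q = -19$ ($Q = \frac{1}{5} \left(-95\right) = -19$)
$\left(-54 + Q\right)^{2} = \left(-54 - 19\right)^{2} = \left(-73\right)^{2} = 5329$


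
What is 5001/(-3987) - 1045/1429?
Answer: -3770948/1899141 ≈ -1.9856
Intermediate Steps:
5001/(-3987) - 1045/1429 = 5001*(-1/3987) - 1045*1/1429 = -1667/1329 - 1045/1429 = -3770948/1899141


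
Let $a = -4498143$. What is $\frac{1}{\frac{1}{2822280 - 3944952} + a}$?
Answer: $- \frac{1122672}{5049939198097} \approx -2.2231 \cdot 10^{-7}$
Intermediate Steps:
$\frac{1}{\frac{1}{2822280 - 3944952} + a} = \frac{1}{\frac{1}{2822280 - 3944952} - 4498143} = \frac{1}{\frac{1}{-1122672} - 4498143} = \frac{1}{- \frac{1}{1122672} - 4498143} = \frac{1}{- \frac{5049939198097}{1122672}} = - \frac{1122672}{5049939198097}$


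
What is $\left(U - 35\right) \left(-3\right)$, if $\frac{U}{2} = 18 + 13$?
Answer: $-81$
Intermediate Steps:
$U = 62$ ($U = 2 \left(18 + 13\right) = 2 \cdot 31 = 62$)
$\left(U - 35\right) \left(-3\right) = \left(62 - 35\right) \left(-3\right) = 27 \left(-3\right) = -81$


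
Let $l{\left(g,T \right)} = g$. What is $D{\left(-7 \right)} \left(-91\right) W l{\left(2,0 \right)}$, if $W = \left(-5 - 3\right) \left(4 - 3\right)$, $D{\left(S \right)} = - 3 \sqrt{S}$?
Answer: $- 4368 i \sqrt{7} \approx - 11557.0 i$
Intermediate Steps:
$W = -8$ ($W = \left(-8\right) 1 = -8$)
$D{\left(-7 \right)} \left(-91\right) W l{\left(2,0 \right)} = - 3 \sqrt{-7} \left(-91\right) \left(\left(-8\right) 2\right) = - 3 i \sqrt{7} \left(-91\right) \left(-16\right) = 273 i \sqrt{7} \left(-16\right) = - 4368 i \sqrt{7}$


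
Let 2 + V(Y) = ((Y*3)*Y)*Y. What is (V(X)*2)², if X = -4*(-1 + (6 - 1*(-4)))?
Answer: 78366403600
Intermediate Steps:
X = -36 (X = -4*(-1 + (6 + 4)) = -4*(-1 + 10) = -4*9 = -36)
V(Y) = -2 + 3*Y³ (V(Y) = -2 + ((Y*3)*Y)*Y = -2 + ((3*Y)*Y)*Y = -2 + (3*Y²)*Y = -2 + 3*Y³)
(V(X)*2)² = ((-2 + 3*(-36)³)*2)² = ((-2 + 3*(-46656))*2)² = ((-2 - 139968)*2)² = (-139970*2)² = (-279940)² = 78366403600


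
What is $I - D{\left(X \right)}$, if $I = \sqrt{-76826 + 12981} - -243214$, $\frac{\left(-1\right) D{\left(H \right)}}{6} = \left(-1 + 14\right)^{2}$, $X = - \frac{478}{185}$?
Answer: $244228 + 113 i \sqrt{5} \approx 2.4423 \cdot 10^{5} + 252.68 i$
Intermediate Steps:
$X = - \frac{478}{185}$ ($X = \left(-478\right) \frac{1}{185} = - \frac{478}{185} \approx -2.5838$)
$D{\left(H \right)} = -1014$ ($D{\left(H \right)} = - 6 \left(-1 + 14\right)^{2} = - 6 \cdot 13^{2} = \left(-6\right) 169 = -1014$)
$I = 243214 + 113 i \sqrt{5}$ ($I = \sqrt{-63845} + 243214 = 113 i \sqrt{5} + 243214 = 243214 + 113 i \sqrt{5} \approx 2.4321 \cdot 10^{5} + 252.68 i$)
$I - D{\left(X \right)} = \left(243214 + 113 i \sqrt{5}\right) - -1014 = \left(243214 + 113 i \sqrt{5}\right) + 1014 = 244228 + 113 i \sqrt{5}$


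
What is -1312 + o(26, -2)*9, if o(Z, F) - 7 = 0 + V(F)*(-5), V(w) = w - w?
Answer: -1249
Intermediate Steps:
V(w) = 0
o(Z, F) = 7 (o(Z, F) = 7 + (0 + 0*(-5)) = 7 + (0 + 0) = 7 + 0 = 7)
-1312 + o(26, -2)*9 = -1312 + 7*9 = -1312 + 63 = -1249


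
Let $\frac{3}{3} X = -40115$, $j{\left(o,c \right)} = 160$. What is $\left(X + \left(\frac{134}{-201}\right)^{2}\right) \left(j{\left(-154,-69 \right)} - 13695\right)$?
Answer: $\frac{4886554585}{9} \approx 5.4295 \cdot 10^{8}$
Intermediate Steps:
$X = -40115$
$\left(X + \left(\frac{134}{-201}\right)^{2}\right) \left(j{\left(-154,-69 \right)} - 13695\right) = \left(-40115 + \left(\frac{134}{-201}\right)^{2}\right) \left(160 - 13695\right) = \left(-40115 + \left(134 \left(- \frac{1}{201}\right)\right)^{2}\right) \left(-13535\right) = \left(-40115 + \left(- \frac{2}{3}\right)^{2}\right) \left(-13535\right) = \left(-40115 + \frac{4}{9}\right) \left(-13535\right) = \left(- \frac{361031}{9}\right) \left(-13535\right) = \frac{4886554585}{9}$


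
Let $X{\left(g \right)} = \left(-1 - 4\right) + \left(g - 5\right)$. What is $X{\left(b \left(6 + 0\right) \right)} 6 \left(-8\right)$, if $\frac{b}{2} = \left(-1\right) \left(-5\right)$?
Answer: $-2400$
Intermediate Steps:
$b = 10$ ($b = 2 \left(\left(-1\right) \left(-5\right)\right) = 2 \cdot 5 = 10$)
$X{\left(g \right)} = -10 + g$ ($X{\left(g \right)} = -5 + \left(g - 5\right) = -5 + \left(-5 + g\right) = -10 + g$)
$X{\left(b \left(6 + 0\right) \right)} 6 \left(-8\right) = \left(-10 + 10 \left(6 + 0\right)\right) 6 \left(-8\right) = \left(-10 + 10 \cdot 6\right) 6 \left(-8\right) = \left(-10 + 60\right) 6 \left(-8\right) = 50 \cdot 6 \left(-8\right) = 300 \left(-8\right) = -2400$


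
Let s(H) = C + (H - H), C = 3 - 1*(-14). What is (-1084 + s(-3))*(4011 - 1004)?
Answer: -3208469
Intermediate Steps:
C = 17 (C = 3 + 14 = 17)
s(H) = 17 (s(H) = 17 + (H - H) = 17 + 0 = 17)
(-1084 + s(-3))*(4011 - 1004) = (-1084 + 17)*(4011 - 1004) = -1067*3007 = -3208469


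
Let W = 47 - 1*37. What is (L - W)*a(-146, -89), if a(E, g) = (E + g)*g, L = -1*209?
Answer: -4580385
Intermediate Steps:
W = 10 (W = 47 - 37 = 10)
L = -209
a(E, g) = g*(E + g)
(L - W)*a(-146, -89) = (-209 - 1*10)*(-89*(-146 - 89)) = (-209 - 10)*(-89*(-235)) = -219*20915 = -4580385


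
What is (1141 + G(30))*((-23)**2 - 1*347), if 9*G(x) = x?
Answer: 624806/3 ≈ 2.0827e+5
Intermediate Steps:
G(x) = x/9
(1141 + G(30))*((-23)**2 - 1*347) = (1141 + (1/9)*30)*((-23)**2 - 1*347) = (1141 + 10/3)*(529 - 347) = (3433/3)*182 = 624806/3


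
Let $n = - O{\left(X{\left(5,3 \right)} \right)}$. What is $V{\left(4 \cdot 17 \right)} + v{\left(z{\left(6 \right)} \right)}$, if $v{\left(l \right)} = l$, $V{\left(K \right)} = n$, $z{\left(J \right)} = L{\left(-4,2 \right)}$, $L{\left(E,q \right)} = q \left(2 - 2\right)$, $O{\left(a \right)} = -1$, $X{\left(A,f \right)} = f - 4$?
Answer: $1$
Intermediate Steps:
$X{\left(A,f \right)} = -4 + f$ ($X{\left(A,f \right)} = f - 4 = -4 + f$)
$L{\left(E,q \right)} = 0$ ($L{\left(E,q \right)} = q 0 = 0$)
$z{\left(J \right)} = 0$
$n = 1$ ($n = \left(-1\right) \left(-1\right) = 1$)
$V{\left(K \right)} = 1$
$V{\left(4 \cdot 17 \right)} + v{\left(z{\left(6 \right)} \right)} = 1 + 0 = 1$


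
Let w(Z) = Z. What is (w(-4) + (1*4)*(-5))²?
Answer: 576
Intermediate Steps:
(w(-4) + (1*4)*(-5))² = (-4 + (1*4)*(-5))² = (-4 + 4*(-5))² = (-4 - 20)² = (-24)² = 576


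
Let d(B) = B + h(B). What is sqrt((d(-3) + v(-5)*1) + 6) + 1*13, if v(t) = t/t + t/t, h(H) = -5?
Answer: 13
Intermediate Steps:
v(t) = 2 (v(t) = 1 + 1 = 2)
d(B) = -5 + B (d(B) = B - 5 = -5 + B)
sqrt((d(-3) + v(-5)*1) + 6) + 1*13 = sqrt(((-5 - 3) + 2*1) + 6) + 1*13 = sqrt((-8 + 2) + 6) + 13 = sqrt(-6 + 6) + 13 = sqrt(0) + 13 = 0 + 13 = 13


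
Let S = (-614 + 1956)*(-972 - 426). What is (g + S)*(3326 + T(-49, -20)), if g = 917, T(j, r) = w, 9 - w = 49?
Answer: -6161903914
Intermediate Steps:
w = -40 (w = 9 - 1*49 = 9 - 49 = -40)
T(j, r) = -40
S = -1876116 (S = 1342*(-1398) = -1876116)
(g + S)*(3326 + T(-49, -20)) = (917 - 1876116)*(3326 - 40) = -1875199*3286 = -6161903914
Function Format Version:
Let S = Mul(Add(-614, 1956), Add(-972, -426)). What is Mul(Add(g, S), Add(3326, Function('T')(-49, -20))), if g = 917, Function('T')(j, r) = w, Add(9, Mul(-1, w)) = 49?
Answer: -6161903914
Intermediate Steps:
w = -40 (w = Add(9, Mul(-1, 49)) = Add(9, -49) = -40)
Function('T')(j, r) = -40
S = -1876116 (S = Mul(1342, -1398) = -1876116)
Mul(Add(g, S), Add(3326, Function('T')(-49, -20))) = Mul(Add(917, -1876116), Add(3326, -40)) = Mul(-1875199, 3286) = -6161903914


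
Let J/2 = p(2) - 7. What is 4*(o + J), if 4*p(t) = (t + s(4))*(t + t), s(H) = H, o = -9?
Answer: -44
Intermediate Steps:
p(t) = t*(4 + t)/2 (p(t) = ((t + 4)*(t + t))/4 = ((4 + t)*(2*t))/4 = (2*t*(4 + t))/4 = t*(4 + t)/2)
J = -2 (J = 2*((1/2)*2*(4 + 2) - 7) = 2*((1/2)*2*6 - 7) = 2*(6 - 7) = 2*(-1) = -2)
4*(o + J) = 4*(-9 - 2) = 4*(-11) = -44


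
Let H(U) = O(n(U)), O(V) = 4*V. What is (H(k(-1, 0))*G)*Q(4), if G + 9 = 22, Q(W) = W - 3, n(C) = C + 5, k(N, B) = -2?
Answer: 156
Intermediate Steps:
n(C) = 5 + C
Q(W) = -3 + W
G = 13 (G = -9 + 22 = 13)
H(U) = 20 + 4*U (H(U) = 4*(5 + U) = 20 + 4*U)
(H(k(-1, 0))*G)*Q(4) = ((20 + 4*(-2))*13)*(-3 + 4) = ((20 - 8)*13)*1 = (12*13)*1 = 156*1 = 156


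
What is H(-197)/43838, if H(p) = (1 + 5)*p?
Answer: -591/21919 ≈ -0.026963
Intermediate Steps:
H(p) = 6*p
H(-197)/43838 = (6*(-197))/43838 = -1182*1/43838 = -591/21919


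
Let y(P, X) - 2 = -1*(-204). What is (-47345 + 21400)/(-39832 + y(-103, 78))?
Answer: 25945/39626 ≈ 0.65475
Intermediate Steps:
y(P, X) = 206 (y(P, X) = 2 - 1*(-204) = 2 + 204 = 206)
(-47345 + 21400)/(-39832 + y(-103, 78)) = (-47345 + 21400)/(-39832 + 206) = -25945/(-39626) = -25945*(-1/39626) = 25945/39626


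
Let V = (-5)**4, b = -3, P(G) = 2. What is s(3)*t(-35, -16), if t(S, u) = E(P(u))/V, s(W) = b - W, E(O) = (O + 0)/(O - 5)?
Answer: 4/625 ≈ 0.0064000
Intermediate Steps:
V = 625
E(O) = O/(-5 + O)
s(W) = -3 - W
t(S, u) = -2/1875 (t(S, u) = (2/(-5 + 2))/625 = (2/(-3))*(1/625) = (2*(-1/3))*(1/625) = -2/3*1/625 = -2/1875)
s(3)*t(-35, -16) = (-3 - 1*3)*(-2/1875) = (-3 - 3)*(-2/1875) = -6*(-2/1875) = 4/625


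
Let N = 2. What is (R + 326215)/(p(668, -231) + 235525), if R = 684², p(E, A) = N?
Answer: 794071/235527 ≈ 3.3715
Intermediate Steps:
p(E, A) = 2
R = 467856
(R + 326215)/(p(668, -231) + 235525) = (467856 + 326215)/(2 + 235525) = 794071/235527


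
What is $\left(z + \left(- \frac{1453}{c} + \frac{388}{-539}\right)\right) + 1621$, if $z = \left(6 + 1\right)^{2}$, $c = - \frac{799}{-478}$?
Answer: $\frac{344540032}{430661} \approx 800.03$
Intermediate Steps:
$c = \frac{799}{478}$ ($c = \left(-799\right) \left(- \frac{1}{478}\right) = \frac{799}{478} \approx 1.6715$)
$z = 49$ ($z = 7^{2} = 49$)
$\left(z + \left(- \frac{1453}{c} + \frac{388}{-539}\right)\right) + 1621 = \left(49 + \left(- \frac{1453}{\frac{799}{478}} + \frac{388}{-539}\right)\right) + 1621 = \left(49 + \left(\left(-1453\right) \frac{478}{799} + 388 \left(- \frac{1}{539}\right)\right)\right) + 1621 = \left(49 - \frac{374663838}{430661}\right) + 1621 = - \frac{353561449}{430661} + 1621 = \frac{344540032}{430661}$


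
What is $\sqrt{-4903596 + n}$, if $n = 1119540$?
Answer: $2 i \sqrt{946014} \approx 1945.3 i$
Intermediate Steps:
$\sqrt{-4903596 + n} = \sqrt{-4903596 + 1119540} = \sqrt{-3784056} = 2 i \sqrt{946014}$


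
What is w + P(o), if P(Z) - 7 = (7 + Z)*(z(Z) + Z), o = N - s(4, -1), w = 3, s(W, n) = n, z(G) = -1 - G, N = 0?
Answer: 2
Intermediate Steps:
o = 1 (o = 0 - 1*(-1) = 0 + 1 = 1)
P(Z) = -Z (P(Z) = 7 + (7 + Z)*((-1 - Z) + Z) = 7 + (7 + Z)*(-1) = 7 + (-7 - Z) = -Z)
w + P(o) = 3 - 1*1 = 3 - 1 = 2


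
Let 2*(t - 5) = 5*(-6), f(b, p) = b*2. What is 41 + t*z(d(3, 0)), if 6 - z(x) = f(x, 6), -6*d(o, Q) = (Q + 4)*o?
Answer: -59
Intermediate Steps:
d(o, Q) = -o*(4 + Q)/6 (d(o, Q) = -(Q + 4)*o/6 = -(4 + Q)*o/6 = -o*(4 + Q)/6)
f(b, p) = 2*b
z(x) = 6 - 2*x
t = -10 (t = 5 + (5*(-6))/2 = 5 + (½)*(-30) = 5 - 15 = -10)
41 + t*z(d(3, 0)) = 41 - 10*(6 - (-1)*3*(4 + 0)/3) = 41 - 10*(6 - (-1)*3*4/3) = 41 - 10*(6 - 2*(-2)) = 41 - 10*(6 + 4) = 41 - 10*10 = 41 - 100 = -59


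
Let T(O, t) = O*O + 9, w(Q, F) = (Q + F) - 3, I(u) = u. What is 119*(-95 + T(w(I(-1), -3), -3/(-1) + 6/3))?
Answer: -4403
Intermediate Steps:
w(Q, F) = -3 + F + Q (w(Q, F) = (F + Q) - 3 = -3 + F + Q)
T(O, t) = 9 + O² (T(O, t) = O² + 9 = 9 + O²)
119*(-95 + T(w(I(-1), -3), -3/(-1) + 6/3)) = 119*(-95 + (9 + (-3 - 3 - 1)²)) = 119*(-95 + (9 + (-7)²)) = 119*(-95 + (9 + 49)) = 119*(-95 + 58) = 119*(-37) = -4403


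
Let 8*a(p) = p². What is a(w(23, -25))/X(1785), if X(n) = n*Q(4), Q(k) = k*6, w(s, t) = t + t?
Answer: 125/17136 ≈ 0.0072946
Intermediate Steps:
w(s, t) = 2*t
Q(k) = 6*k
a(p) = p²/8
X(n) = 24*n (X(n) = n*(6*4) = n*24 = 24*n)
a(w(23, -25))/X(1785) = ((2*(-25))²/8)/((24*1785)) = ((⅛)*(-50)²)/42840 = ((⅛)*2500)*(1/42840) = (625/2)*(1/42840) = 125/17136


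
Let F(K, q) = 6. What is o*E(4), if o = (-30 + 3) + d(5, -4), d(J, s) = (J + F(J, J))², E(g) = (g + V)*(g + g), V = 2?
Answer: 4512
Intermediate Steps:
E(g) = 2*g*(2 + g) (E(g) = (g + 2)*(g + g) = (2 + g)*(2*g) = 2*g*(2 + g))
d(J, s) = (6 + J)² (d(J, s) = (J + 6)² = (6 + J)²)
o = 94 (o = (-30 + 3) + (6 + 5)² = -27 + 11² = -27 + 121 = 94)
o*E(4) = 94*(2*4*(2 + 4)) = 94*(2*4*6) = 94*48 = 4512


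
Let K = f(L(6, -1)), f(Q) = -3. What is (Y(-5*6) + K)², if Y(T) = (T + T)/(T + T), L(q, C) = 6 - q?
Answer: 4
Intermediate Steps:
Y(T) = 1 (Y(T) = (2*T)/((2*T)) = (2*T)*(1/(2*T)) = 1)
K = -3
(Y(-5*6) + K)² = (1 - 3)² = (-2)² = 4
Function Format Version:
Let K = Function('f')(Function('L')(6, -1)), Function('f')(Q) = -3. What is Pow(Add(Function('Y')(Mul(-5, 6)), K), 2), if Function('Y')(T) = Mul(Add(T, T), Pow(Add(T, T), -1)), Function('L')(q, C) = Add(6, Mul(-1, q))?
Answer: 4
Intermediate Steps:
Function('Y')(T) = 1 (Function('Y')(T) = Mul(Mul(2, T), Pow(Mul(2, T), -1)) = Mul(Mul(2, T), Mul(Rational(1, 2), Pow(T, -1))) = 1)
K = -3
Pow(Add(Function('Y')(Mul(-5, 6)), K), 2) = Pow(Add(1, -3), 2) = Pow(-2, 2) = 4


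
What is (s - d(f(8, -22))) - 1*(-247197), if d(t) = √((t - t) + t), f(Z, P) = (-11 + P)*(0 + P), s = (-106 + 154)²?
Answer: 249501 - 11*√6 ≈ 2.4947e+5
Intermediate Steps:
s = 2304 (s = 48² = 2304)
f(Z, P) = P*(-11 + P) (f(Z, P) = (-11 + P)*P = P*(-11 + P))
d(t) = √t (d(t) = √(0 + t) = √t)
(s - d(f(8, -22))) - 1*(-247197) = (2304 - √(-22*(-11 - 22))) - 1*(-247197) = (2304 - √(-22*(-33))) + 247197 = (2304 - √726) + 247197 = (2304 - 11*√6) + 247197 = 249501 - 11*√6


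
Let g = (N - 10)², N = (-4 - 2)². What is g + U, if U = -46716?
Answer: -46040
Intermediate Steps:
N = 36 (N = (-6)² = 36)
g = 676 (g = (36 - 10)² = 26² = 676)
g + U = 676 - 46716 = -46040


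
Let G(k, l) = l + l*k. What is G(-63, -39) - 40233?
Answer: -37815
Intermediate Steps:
G(k, l) = l + k*l
G(-63, -39) - 40233 = -39*(1 - 63) - 40233 = -39*(-62) - 40233 = 2418 - 40233 = -37815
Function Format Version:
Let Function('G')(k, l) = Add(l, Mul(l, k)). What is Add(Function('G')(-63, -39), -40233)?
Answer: -37815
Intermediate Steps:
Function('G')(k, l) = Add(l, Mul(k, l))
Add(Function('G')(-63, -39), -40233) = Add(Mul(-39, Add(1, -63)), -40233) = Add(Mul(-39, -62), -40233) = Add(2418, -40233) = -37815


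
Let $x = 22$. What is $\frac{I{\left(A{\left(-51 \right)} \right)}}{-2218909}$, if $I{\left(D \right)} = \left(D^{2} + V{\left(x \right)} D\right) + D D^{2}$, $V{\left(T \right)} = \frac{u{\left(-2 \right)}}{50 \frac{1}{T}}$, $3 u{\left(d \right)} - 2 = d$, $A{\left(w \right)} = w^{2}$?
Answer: $- \frac{17603053002}{2218909} \approx -7933.2$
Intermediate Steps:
$u{\left(d \right)} = \frac{2}{3} + \frac{d}{3}$
$V{\left(T \right)} = 0$ ($V{\left(T \right)} = \frac{\frac{2}{3} + \frac{1}{3} \left(-2\right)}{50 \frac{1}{T}} = \left(\frac{2}{3} - \frac{2}{3}\right) \frac{T}{50} = 0 \frac{T}{50} = 0$)
$I{\left(D \right)} = D^{2} + D^{3}$ ($I{\left(D \right)} = \left(D^{2} + 0 D\right) + D D^{2} = \left(D^{2} + 0\right) + D^{3} = D^{2} + D^{3}$)
$\frac{I{\left(A{\left(-51 \right)} \right)}}{-2218909} = \frac{\left(\left(-51\right)^{2}\right)^{2} \left(1 + \left(-51\right)^{2}\right)}{-2218909} = 2601^{2} \left(1 + 2601\right) \left(- \frac{1}{2218909}\right) = 6765201 \cdot 2602 \left(- \frac{1}{2218909}\right) = 17603053002 \left(- \frac{1}{2218909}\right) = - \frac{17603053002}{2218909}$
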